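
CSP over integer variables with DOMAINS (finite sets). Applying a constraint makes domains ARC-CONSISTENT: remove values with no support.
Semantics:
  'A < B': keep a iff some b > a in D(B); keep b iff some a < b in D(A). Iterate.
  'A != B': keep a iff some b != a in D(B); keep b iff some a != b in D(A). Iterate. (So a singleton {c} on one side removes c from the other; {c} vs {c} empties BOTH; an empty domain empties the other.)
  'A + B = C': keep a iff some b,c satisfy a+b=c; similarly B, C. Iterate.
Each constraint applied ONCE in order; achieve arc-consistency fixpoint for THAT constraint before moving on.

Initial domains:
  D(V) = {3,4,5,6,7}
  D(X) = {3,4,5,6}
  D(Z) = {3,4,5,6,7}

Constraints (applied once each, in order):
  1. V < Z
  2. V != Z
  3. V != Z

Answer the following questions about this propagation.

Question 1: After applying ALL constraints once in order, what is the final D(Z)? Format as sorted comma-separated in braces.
Constraint 1 (V < Z) on D(V)={3,4,5,6,7} D(Z)={3,4,5,6,7}: V {3,4,5,6,7}->{3,4,5,6}; Z {3,4,5,6,7}->{4,5,6,7}
Constraint 2 (V != Z) on D(V)={3,4,5,6} D(Z)={4,5,6,7}: no change
Constraint 3 (V != Z) on D(V)={3,4,5,6} D(Z)={4,5,6,7}: no change
So after all 3 constraints: D(Z) = {4,5,6,7}

Answer: {4,5,6,7}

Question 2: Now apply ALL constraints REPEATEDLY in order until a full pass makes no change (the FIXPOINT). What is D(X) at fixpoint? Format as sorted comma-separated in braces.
Answer: {3,4,5,6}

Derivation:
pass 0 (initial): D(X)={3,4,5,6}
pass 1: V {3,4,5,6,7}->{3,4,5,6}; Z {3,4,5,6,7}->{4,5,6,7}
pass 2: no change
Fixpoint after 2 passes: D(X) = {3,4,5,6}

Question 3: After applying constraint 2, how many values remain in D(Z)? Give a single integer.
Answer: 4

Derivation:
Constraint 1 (V < Z) on D(V)={3,4,5,6,7} D(Z)={3,4,5,6,7}: V {3,4,5,6,7}->{3,4,5,6}; Z {3,4,5,6,7}->{4,5,6,7}
Constraint 2 (V != Z) on D(V)={3,4,5,6} D(Z)={4,5,6,7}: no change
So after constraint 2: D(Z)={4,5,6,7}, size = 4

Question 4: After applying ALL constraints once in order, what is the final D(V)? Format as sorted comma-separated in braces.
Constraint 1 (V < Z) on D(V)={3,4,5,6,7} D(Z)={3,4,5,6,7}: V {3,4,5,6,7}->{3,4,5,6}; Z {3,4,5,6,7}->{4,5,6,7}
Constraint 2 (V != Z) on D(V)={3,4,5,6} D(Z)={4,5,6,7}: no change
Constraint 3 (V != Z) on D(V)={3,4,5,6} D(Z)={4,5,6,7}: no change
So after all 3 constraints: D(V) = {3,4,5,6}

Answer: {3,4,5,6}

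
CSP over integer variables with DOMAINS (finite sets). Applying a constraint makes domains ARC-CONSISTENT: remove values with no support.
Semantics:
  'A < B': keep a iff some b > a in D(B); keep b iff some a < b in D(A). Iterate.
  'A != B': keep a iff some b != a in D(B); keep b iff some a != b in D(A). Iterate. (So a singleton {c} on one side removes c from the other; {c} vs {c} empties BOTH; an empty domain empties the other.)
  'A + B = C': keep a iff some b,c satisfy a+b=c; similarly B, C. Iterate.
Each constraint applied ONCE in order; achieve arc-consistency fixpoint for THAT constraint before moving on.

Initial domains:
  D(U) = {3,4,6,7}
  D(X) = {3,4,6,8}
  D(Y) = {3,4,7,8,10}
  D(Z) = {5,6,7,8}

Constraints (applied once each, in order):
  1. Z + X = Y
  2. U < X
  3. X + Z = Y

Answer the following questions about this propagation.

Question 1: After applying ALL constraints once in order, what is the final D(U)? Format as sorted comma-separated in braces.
Constraint 1 (Z + X = Y) on D(Z)={5,6,7,8} D(X)={3,4,6,8} D(Y)={3,4,7,8,10}: Z {5,6,7,8}->{5,6,7}; X {3,4,6,8}->{3,4}; Y {3,4,7,8,10}->{8,10}
Constraint 2 (U < X) on D(U)={3,4,6,7} D(X)={3,4}: U {3,4,6,7}->{3}; X {3,4}->{4}
Constraint 3 (X + Z = Y) on D(X)={4} D(Z)={5,6,7} D(Y)={8,10}: Z {5,6,7}->{6}; Y {8,10}->{10}
So after all 3 constraints: D(U) = {3}

Answer: {3}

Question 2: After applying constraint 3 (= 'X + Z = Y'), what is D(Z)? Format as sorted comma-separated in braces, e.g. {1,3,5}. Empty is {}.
Constraint 1 (Z + X = Y) on D(Z)={5,6,7,8} D(X)={3,4,6,8} D(Y)={3,4,7,8,10}: Z {5,6,7,8}->{5,6,7}; X {3,4,6,8}->{3,4}; Y {3,4,7,8,10}->{8,10}
Constraint 2 (U < X) on D(U)={3,4,6,7} D(X)={3,4}: U {3,4,6,7}->{3}; X {3,4}->{4}
Constraint 3 (X + Z = Y) on D(X)={4} D(Z)={5,6,7} D(Y)={8,10}: Z {5,6,7}->{6}; Y {8,10}->{10}
So after constraint 3: D(Z) = {6}

Answer: {6}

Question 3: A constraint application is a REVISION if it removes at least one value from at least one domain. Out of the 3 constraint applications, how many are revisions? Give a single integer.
Answer: 3

Derivation:
Constraint 1 (Z + X = Y) on D(Z)={5,6,7,8} D(X)={3,4,6,8} D(Y)={3,4,7,8,10}: Z {5,6,7,8}->{5,6,7}; X {3,4,6,8}->{3,4}; Y {3,4,7,8,10}->{8,10} => REVISION
Constraint 2 (U < X) on D(U)={3,4,6,7} D(X)={3,4}: U {3,4,6,7}->{3}; X {3,4}->{4} => REVISION
Constraint 3 (X + Z = Y) on D(X)={4} D(Z)={5,6,7} D(Y)={8,10}: Z {5,6,7}->{6}; Y {8,10}->{10} => REVISION
Total revisions = 3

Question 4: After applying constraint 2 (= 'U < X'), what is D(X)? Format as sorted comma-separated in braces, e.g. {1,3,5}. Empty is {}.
Answer: {4}

Derivation:
Constraint 1 (Z + X = Y) on D(Z)={5,6,7,8} D(X)={3,4,6,8} D(Y)={3,4,7,8,10}: Z {5,6,7,8}->{5,6,7}; X {3,4,6,8}->{3,4}; Y {3,4,7,8,10}->{8,10}
Constraint 2 (U < X) on D(U)={3,4,6,7} D(X)={3,4}: U {3,4,6,7}->{3}; X {3,4}->{4}
So after constraint 2: D(X) = {4}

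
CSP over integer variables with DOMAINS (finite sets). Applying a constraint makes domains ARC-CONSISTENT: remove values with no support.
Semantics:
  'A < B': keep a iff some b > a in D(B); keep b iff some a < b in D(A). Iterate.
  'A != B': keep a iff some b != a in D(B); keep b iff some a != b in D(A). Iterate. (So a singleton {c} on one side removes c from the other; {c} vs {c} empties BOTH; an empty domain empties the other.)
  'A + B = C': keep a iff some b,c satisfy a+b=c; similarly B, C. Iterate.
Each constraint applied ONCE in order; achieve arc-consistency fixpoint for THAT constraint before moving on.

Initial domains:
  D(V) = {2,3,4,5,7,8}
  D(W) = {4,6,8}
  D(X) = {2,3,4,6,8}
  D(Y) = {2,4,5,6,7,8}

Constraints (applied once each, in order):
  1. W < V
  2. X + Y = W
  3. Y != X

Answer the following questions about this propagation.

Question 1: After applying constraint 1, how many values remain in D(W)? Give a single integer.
Answer: 2

Derivation:
Constraint 1 (W < V) on D(W)={4,6,8} D(V)={2,3,4,5,7,8}: W {4,6,8}->{4,6}; V {2,3,4,5,7,8}->{5,7,8}
So after constraint 1: D(W)={4,6}, size = 2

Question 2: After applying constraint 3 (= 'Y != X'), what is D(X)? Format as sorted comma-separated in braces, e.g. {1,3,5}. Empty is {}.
Constraint 1 (W < V) on D(W)={4,6,8} D(V)={2,3,4,5,7,8}: W {4,6,8}->{4,6}; V {2,3,4,5,7,8}->{5,7,8}
Constraint 2 (X + Y = W) on D(X)={2,3,4,6,8} D(Y)={2,4,5,6,7,8} D(W)={4,6}: X {2,3,4,6,8}->{2,4}; Y {2,4,5,6,7,8}->{2,4}
Constraint 3 (Y != X) on D(Y)={2,4} D(X)={2,4}: no change
So after constraint 3: D(X) = {2,4}

Answer: {2,4}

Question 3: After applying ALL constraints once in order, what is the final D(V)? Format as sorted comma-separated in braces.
Answer: {5,7,8}

Derivation:
Constraint 1 (W < V) on D(W)={4,6,8} D(V)={2,3,4,5,7,8}: W {4,6,8}->{4,6}; V {2,3,4,5,7,8}->{5,7,8}
Constraint 2 (X + Y = W) on D(X)={2,3,4,6,8} D(Y)={2,4,5,6,7,8} D(W)={4,6}: X {2,3,4,6,8}->{2,4}; Y {2,4,5,6,7,8}->{2,4}
Constraint 3 (Y != X) on D(Y)={2,4} D(X)={2,4}: no change
So after all 3 constraints: D(V) = {5,7,8}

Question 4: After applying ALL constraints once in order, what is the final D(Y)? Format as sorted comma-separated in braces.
Constraint 1 (W < V) on D(W)={4,6,8} D(V)={2,3,4,5,7,8}: W {4,6,8}->{4,6}; V {2,3,4,5,7,8}->{5,7,8}
Constraint 2 (X + Y = W) on D(X)={2,3,4,6,8} D(Y)={2,4,5,6,7,8} D(W)={4,6}: X {2,3,4,6,8}->{2,4}; Y {2,4,5,6,7,8}->{2,4}
Constraint 3 (Y != X) on D(Y)={2,4} D(X)={2,4}: no change
So after all 3 constraints: D(Y) = {2,4}

Answer: {2,4}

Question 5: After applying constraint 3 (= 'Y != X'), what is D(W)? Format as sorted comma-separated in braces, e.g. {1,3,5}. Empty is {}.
Constraint 1 (W < V) on D(W)={4,6,8} D(V)={2,3,4,5,7,8}: W {4,6,8}->{4,6}; V {2,3,4,5,7,8}->{5,7,8}
Constraint 2 (X + Y = W) on D(X)={2,3,4,6,8} D(Y)={2,4,5,6,7,8} D(W)={4,6}: X {2,3,4,6,8}->{2,4}; Y {2,4,5,6,7,8}->{2,4}
Constraint 3 (Y != X) on D(Y)={2,4} D(X)={2,4}: no change
So after constraint 3: D(W) = {4,6}

Answer: {4,6}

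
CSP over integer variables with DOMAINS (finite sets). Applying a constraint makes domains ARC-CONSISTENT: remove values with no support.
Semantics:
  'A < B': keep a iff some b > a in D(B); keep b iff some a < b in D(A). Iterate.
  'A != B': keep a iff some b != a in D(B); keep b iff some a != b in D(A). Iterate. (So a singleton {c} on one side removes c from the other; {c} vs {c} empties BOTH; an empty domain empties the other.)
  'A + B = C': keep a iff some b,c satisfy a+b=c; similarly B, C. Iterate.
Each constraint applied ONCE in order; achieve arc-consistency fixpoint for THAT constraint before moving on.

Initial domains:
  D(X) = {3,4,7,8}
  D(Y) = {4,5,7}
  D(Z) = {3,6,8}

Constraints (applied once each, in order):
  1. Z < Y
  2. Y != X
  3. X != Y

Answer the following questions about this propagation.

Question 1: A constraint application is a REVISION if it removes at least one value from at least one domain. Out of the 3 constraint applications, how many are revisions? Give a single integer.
Answer: 1

Derivation:
Constraint 1 (Z < Y) on D(Z)={3,6,8} D(Y)={4,5,7}: Z {3,6,8}->{3,6} => REVISION
Constraint 2 (Y != X) on D(Y)={4,5,7} D(X)={3,4,7,8}: no change => not a revision
Constraint 3 (X != Y) on D(X)={3,4,7,8} D(Y)={4,5,7}: no change => not a revision
Total revisions = 1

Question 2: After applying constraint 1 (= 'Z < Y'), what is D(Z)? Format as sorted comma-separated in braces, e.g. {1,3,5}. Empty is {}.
Constraint 1 (Z < Y) on D(Z)={3,6,8} D(Y)={4,5,7}: Z {3,6,8}->{3,6}
So after constraint 1: D(Z) = {3,6}

Answer: {3,6}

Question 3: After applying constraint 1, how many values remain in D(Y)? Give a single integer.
Answer: 3

Derivation:
Constraint 1 (Z < Y) on D(Z)={3,6,8} D(Y)={4,5,7}: Z {3,6,8}->{3,6}
So after constraint 1: D(Y)={4,5,7}, size = 3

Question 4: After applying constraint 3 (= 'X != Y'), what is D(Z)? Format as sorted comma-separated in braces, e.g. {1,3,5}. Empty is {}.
Answer: {3,6}

Derivation:
Constraint 1 (Z < Y) on D(Z)={3,6,8} D(Y)={4,5,7}: Z {3,6,8}->{3,6}
Constraint 2 (Y != X) on D(Y)={4,5,7} D(X)={3,4,7,8}: no change
Constraint 3 (X != Y) on D(X)={3,4,7,8} D(Y)={4,5,7}: no change
So after constraint 3: D(Z) = {3,6}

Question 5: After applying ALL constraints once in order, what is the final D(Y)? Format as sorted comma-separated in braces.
Answer: {4,5,7}

Derivation:
Constraint 1 (Z < Y) on D(Z)={3,6,8} D(Y)={4,5,7}: Z {3,6,8}->{3,6}
Constraint 2 (Y != X) on D(Y)={4,5,7} D(X)={3,4,7,8}: no change
Constraint 3 (X != Y) on D(X)={3,4,7,8} D(Y)={4,5,7}: no change
So after all 3 constraints: D(Y) = {4,5,7}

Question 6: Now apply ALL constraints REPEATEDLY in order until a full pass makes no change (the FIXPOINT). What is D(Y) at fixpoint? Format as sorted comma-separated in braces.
pass 0 (initial): D(Y)={4,5,7}
pass 1: Z {3,6,8}->{3,6}
pass 2: no change
Fixpoint after 2 passes: D(Y) = {4,5,7}

Answer: {4,5,7}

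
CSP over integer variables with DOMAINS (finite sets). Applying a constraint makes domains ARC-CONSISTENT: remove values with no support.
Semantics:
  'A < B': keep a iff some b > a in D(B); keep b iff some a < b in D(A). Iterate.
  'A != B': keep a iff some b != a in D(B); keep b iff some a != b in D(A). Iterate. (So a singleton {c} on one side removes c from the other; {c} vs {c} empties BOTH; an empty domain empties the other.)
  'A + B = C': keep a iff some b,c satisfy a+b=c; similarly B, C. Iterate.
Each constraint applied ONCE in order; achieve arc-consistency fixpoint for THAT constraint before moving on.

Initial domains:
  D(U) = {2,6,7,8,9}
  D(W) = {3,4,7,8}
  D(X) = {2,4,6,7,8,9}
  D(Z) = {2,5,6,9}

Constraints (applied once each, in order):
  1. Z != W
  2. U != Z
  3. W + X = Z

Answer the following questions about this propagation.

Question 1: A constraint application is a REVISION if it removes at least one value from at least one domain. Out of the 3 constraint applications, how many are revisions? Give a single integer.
Constraint 1 (Z != W) on D(Z)={2,5,6,9} D(W)={3,4,7,8}: no change => not a revision
Constraint 2 (U != Z) on D(U)={2,6,7,8,9} D(Z)={2,5,6,9}: no change => not a revision
Constraint 3 (W + X = Z) on D(W)={3,4,7,8} D(X)={2,4,6,7,8,9} D(Z)={2,5,6,9}: W {3,4,7,8}->{3,4,7}; X {2,4,6,7,8,9}->{2,6}; Z {2,5,6,9}->{5,6,9} => REVISION
Total revisions = 1

Answer: 1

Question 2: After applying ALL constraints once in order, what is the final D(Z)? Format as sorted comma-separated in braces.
Constraint 1 (Z != W) on D(Z)={2,5,6,9} D(W)={3,4,7,8}: no change
Constraint 2 (U != Z) on D(U)={2,6,7,8,9} D(Z)={2,5,6,9}: no change
Constraint 3 (W + X = Z) on D(W)={3,4,7,8} D(X)={2,4,6,7,8,9} D(Z)={2,5,6,9}: W {3,4,7,8}->{3,4,7}; X {2,4,6,7,8,9}->{2,6}; Z {2,5,6,9}->{5,6,9}
So after all 3 constraints: D(Z) = {5,6,9}

Answer: {5,6,9}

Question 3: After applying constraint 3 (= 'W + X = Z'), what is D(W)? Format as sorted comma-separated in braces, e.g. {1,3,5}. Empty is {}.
Constraint 1 (Z != W) on D(Z)={2,5,6,9} D(W)={3,4,7,8}: no change
Constraint 2 (U != Z) on D(U)={2,6,7,8,9} D(Z)={2,5,6,9}: no change
Constraint 3 (W + X = Z) on D(W)={3,4,7,8} D(X)={2,4,6,7,8,9} D(Z)={2,5,6,9}: W {3,4,7,8}->{3,4,7}; X {2,4,6,7,8,9}->{2,6}; Z {2,5,6,9}->{5,6,9}
So after constraint 3: D(W) = {3,4,7}

Answer: {3,4,7}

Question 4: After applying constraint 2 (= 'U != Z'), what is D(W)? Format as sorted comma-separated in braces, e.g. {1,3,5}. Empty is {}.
Constraint 1 (Z != W) on D(Z)={2,5,6,9} D(W)={3,4,7,8}: no change
Constraint 2 (U != Z) on D(U)={2,6,7,8,9} D(Z)={2,5,6,9}: no change
So after constraint 2: D(W) = {3,4,7,8}

Answer: {3,4,7,8}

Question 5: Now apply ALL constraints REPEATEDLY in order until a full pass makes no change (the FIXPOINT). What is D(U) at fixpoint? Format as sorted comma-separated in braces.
pass 0 (initial): D(U)={2,6,7,8,9}
pass 1: W {3,4,7,8}->{3,4,7}; X {2,4,6,7,8,9}->{2,6}; Z {2,5,6,9}->{5,6,9}
pass 2: no change
Fixpoint after 2 passes: D(U) = {2,6,7,8,9}

Answer: {2,6,7,8,9}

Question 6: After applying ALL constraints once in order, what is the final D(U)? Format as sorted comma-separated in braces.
Answer: {2,6,7,8,9}

Derivation:
Constraint 1 (Z != W) on D(Z)={2,5,6,9} D(W)={3,4,7,8}: no change
Constraint 2 (U != Z) on D(U)={2,6,7,8,9} D(Z)={2,5,6,9}: no change
Constraint 3 (W + X = Z) on D(W)={3,4,7,8} D(X)={2,4,6,7,8,9} D(Z)={2,5,6,9}: W {3,4,7,8}->{3,4,7}; X {2,4,6,7,8,9}->{2,6}; Z {2,5,6,9}->{5,6,9}
So after all 3 constraints: D(U) = {2,6,7,8,9}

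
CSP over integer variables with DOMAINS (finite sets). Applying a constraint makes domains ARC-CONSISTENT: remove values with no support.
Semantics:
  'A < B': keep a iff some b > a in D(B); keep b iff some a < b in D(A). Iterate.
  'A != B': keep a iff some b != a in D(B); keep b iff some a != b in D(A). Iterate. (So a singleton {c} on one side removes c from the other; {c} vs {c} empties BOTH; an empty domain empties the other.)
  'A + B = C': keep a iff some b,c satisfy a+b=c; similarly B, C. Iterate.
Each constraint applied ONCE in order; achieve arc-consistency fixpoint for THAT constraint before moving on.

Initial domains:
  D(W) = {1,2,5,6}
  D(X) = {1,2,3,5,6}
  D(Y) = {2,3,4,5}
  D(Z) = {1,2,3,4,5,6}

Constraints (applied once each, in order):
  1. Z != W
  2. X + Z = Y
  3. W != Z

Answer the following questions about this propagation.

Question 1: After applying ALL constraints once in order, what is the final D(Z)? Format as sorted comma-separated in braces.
Answer: {1,2,3,4}

Derivation:
Constraint 1 (Z != W) on D(Z)={1,2,3,4,5,6} D(W)={1,2,5,6}: no change
Constraint 2 (X + Z = Y) on D(X)={1,2,3,5,6} D(Z)={1,2,3,4,5,6} D(Y)={2,3,4,5}: X {1,2,3,5,6}->{1,2,3}; Z {1,2,3,4,5,6}->{1,2,3,4}
Constraint 3 (W != Z) on D(W)={1,2,5,6} D(Z)={1,2,3,4}: no change
So after all 3 constraints: D(Z) = {1,2,3,4}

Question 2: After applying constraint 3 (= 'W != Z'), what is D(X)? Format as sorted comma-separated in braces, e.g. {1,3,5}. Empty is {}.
Answer: {1,2,3}

Derivation:
Constraint 1 (Z != W) on D(Z)={1,2,3,4,5,6} D(W)={1,2,5,6}: no change
Constraint 2 (X + Z = Y) on D(X)={1,2,3,5,6} D(Z)={1,2,3,4,5,6} D(Y)={2,3,4,5}: X {1,2,3,5,6}->{1,2,3}; Z {1,2,3,4,5,6}->{1,2,3,4}
Constraint 3 (W != Z) on D(W)={1,2,5,6} D(Z)={1,2,3,4}: no change
So after constraint 3: D(X) = {1,2,3}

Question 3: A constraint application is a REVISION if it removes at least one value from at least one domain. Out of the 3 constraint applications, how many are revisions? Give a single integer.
Answer: 1

Derivation:
Constraint 1 (Z != W) on D(Z)={1,2,3,4,5,6} D(W)={1,2,5,6}: no change => not a revision
Constraint 2 (X + Z = Y) on D(X)={1,2,3,5,6} D(Z)={1,2,3,4,5,6} D(Y)={2,3,4,5}: X {1,2,3,5,6}->{1,2,3}; Z {1,2,3,4,5,6}->{1,2,3,4} => REVISION
Constraint 3 (W != Z) on D(W)={1,2,5,6} D(Z)={1,2,3,4}: no change => not a revision
Total revisions = 1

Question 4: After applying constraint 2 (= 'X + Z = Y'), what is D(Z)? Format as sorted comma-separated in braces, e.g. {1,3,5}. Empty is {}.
Constraint 1 (Z != W) on D(Z)={1,2,3,4,5,6} D(W)={1,2,5,6}: no change
Constraint 2 (X + Z = Y) on D(X)={1,2,3,5,6} D(Z)={1,2,3,4,5,6} D(Y)={2,3,4,5}: X {1,2,3,5,6}->{1,2,3}; Z {1,2,3,4,5,6}->{1,2,3,4}
So after constraint 2: D(Z) = {1,2,3,4}

Answer: {1,2,3,4}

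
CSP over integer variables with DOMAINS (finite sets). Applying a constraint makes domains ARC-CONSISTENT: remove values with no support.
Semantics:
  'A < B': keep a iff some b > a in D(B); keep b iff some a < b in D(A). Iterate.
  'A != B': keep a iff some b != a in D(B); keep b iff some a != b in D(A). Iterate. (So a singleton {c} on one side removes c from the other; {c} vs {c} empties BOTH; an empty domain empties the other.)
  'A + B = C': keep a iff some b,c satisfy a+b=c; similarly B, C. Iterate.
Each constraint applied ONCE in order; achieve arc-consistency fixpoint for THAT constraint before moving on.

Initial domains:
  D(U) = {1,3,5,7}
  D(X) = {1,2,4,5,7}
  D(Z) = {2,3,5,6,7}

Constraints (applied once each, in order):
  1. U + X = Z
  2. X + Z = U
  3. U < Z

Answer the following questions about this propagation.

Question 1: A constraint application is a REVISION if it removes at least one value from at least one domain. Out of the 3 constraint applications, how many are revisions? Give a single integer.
Constraint 1 (U + X = Z) on D(U)={1,3,5,7} D(X)={1,2,4,5,7} D(Z)={2,3,5,6,7}: U {1,3,5,7}->{1,3,5}; X {1,2,4,5,7}->{1,2,4,5} => REVISION
Constraint 2 (X + Z = U) on D(X)={1,2,4,5} D(Z)={2,3,5,6,7} D(U)={1,3,5}: X {1,2,4,5}->{1,2}; Z {2,3,5,6,7}->{2,3}; U {1,3,5}->{3,5} => REVISION
Constraint 3 (U < Z) on D(U)={3,5} D(Z)={2,3}: U {3,5}->{}; Z {2,3}->{} => REVISION
Total revisions = 3

Answer: 3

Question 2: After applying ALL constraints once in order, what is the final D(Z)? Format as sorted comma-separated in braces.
Answer: {}

Derivation:
Constraint 1 (U + X = Z) on D(U)={1,3,5,7} D(X)={1,2,4,5,7} D(Z)={2,3,5,6,7}: U {1,3,5,7}->{1,3,5}; X {1,2,4,5,7}->{1,2,4,5}
Constraint 2 (X + Z = U) on D(X)={1,2,4,5} D(Z)={2,3,5,6,7} D(U)={1,3,5}: X {1,2,4,5}->{1,2}; Z {2,3,5,6,7}->{2,3}; U {1,3,5}->{3,5}
Constraint 3 (U < Z) on D(U)={3,5} D(Z)={2,3}: U {3,5}->{}; Z {2,3}->{}
So after all 3 constraints: D(Z) = {}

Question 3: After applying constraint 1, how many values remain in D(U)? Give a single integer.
Answer: 3

Derivation:
Constraint 1 (U + X = Z) on D(U)={1,3,5,7} D(X)={1,2,4,5,7} D(Z)={2,3,5,6,7}: U {1,3,5,7}->{1,3,5}; X {1,2,4,5,7}->{1,2,4,5}
So after constraint 1: D(U)={1,3,5}, size = 3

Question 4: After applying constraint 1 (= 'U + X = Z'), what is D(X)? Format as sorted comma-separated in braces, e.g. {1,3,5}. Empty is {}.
Constraint 1 (U + X = Z) on D(U)={1,3,5,7} D(X)={1,2,4,5,7} D(Z)={2,3,5,6,7}: U {1,3,5,7}->{1,3,5}; X {1,2,4,5,7}->{1,2,4,5}
So after constraint 1: D(X) = {1,2,4,5}

Answer: {1,2,4,5}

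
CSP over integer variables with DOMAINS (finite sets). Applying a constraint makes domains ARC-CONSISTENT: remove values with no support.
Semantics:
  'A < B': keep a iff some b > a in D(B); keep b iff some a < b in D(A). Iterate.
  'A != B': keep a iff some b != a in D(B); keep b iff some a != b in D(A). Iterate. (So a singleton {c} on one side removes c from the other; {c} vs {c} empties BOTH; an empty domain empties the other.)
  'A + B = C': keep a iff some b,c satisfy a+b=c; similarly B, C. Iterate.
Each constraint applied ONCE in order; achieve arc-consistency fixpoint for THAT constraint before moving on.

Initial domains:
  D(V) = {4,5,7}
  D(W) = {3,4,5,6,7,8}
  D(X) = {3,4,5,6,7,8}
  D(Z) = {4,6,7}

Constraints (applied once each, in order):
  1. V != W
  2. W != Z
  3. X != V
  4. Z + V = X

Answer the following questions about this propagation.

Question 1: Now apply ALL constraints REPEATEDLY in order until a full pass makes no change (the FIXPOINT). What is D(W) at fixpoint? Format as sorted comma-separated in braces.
Answer: {3,5,6,7,8}

Derivation:
pass 0 (initial): D(W)={3,4,5,6,7,8}
pass 1: V {4,5,7}->{4}; X {3,4,5,6,7,8}->{8}; Z {4,6,7}->{4}
pass 2: W {3,4,5,6,7,8}->{3,5,6,7,8}
pass 3: no change
Fixpoint after 3 passes: D(W) = {3,5,6,7,8}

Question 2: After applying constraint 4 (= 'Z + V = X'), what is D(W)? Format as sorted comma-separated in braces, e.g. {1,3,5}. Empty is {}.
Answer: {3,4,5,6,7,8}

Derivation:
Constraint 1 (V != W) on D(V)={4,5,7} D(W)={3,4,5,6,7,8}: no change
Constraint 2 (W != Z) on D(W)={3,4,5,6,7,8} D(Z)={4,6,7}: no change
Constraint 3 (X != V) on D(X)={3,4,5,6,7,8} D(V)={4,5,7}: no change
Constraint 4 (Z + V = X) on D(Z)={4,6,7} D(V)={4,5,7} D(X)={3,4,5,6,7,8}: Z {4,6,7}->{4}; V {4,5,7}->{4}; X {3,4,5,6,7,8}->{8}
So after constraint 4: D(W) = {3,4,5,6,7,8}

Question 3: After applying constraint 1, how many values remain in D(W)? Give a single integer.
Answer: 6

Derivation:
Constraint 1 (V != W) on D(V)={4,5,7} D(W)={3,4,5,6,7,8}: no change
So after constraint 1: D(W)={3,4,5,6,7,8}, size = 6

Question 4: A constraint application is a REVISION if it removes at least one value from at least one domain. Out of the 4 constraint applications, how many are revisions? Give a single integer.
Constraint 1 (V != W) on D(V)={4,5,7} D(W)={3,4,5,6,7,8}: no change => not a revision
Constraint 2 (W != Z) on D(W)={3,4,5,6,7,8} D(Z)={4,6,7}: no change => not a revision
Constraint 3 (X != V) on D(X)={3,4,5,6,7,8} D(V)={4,5,7}: no change => not a revision
Constraint 4 (Z + V = X) on D(Z)={4,6,7} D(V)={4,5,7} D(X)={3,4,5,6,7,8}: Z {4,6,7}->{4}; V {4,5,7}->{4}; X {3,4,5,6,7,8}->{8} => REVISION
Total revisions = 1

Answer: 1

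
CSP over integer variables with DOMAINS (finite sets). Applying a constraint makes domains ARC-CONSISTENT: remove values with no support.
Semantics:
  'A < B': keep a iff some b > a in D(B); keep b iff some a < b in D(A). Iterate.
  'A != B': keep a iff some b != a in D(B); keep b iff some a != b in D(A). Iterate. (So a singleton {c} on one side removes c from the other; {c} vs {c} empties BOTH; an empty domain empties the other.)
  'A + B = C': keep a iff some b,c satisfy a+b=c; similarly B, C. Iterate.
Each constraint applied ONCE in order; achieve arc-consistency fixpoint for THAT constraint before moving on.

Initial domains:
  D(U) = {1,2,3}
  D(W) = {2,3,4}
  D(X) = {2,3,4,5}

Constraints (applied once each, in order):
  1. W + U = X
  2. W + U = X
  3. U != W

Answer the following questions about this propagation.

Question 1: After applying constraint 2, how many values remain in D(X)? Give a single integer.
Constraint 1 (W + U = X) on D(W)={2,3,4} D(U)={1,2,3} D(X)={2,3,4,5}: X {2,3,4,5}->{3,4,5}
Constraint 2 (W + U = X) on D(W)={2,3,4} D(U)={1,2,3} D(X)={3,4,5}: no change
So after constraint 2: D(X)={3,4,5}, size = 3

Answer: 3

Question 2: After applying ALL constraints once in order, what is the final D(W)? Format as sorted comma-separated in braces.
Answer: {2,3,4}

Derivation:
Constraint 1 (W + U = X) on D(W)={2,3,4} D(U)={1,2,3} D(X)={2,3,4,5}: X {2,3,4,5}->{3,4,5}
Constraint 2 (W + U = X) on D(W)={2,3,4} D(U)={1,2,3} D(X)={3,4,5}: no change
Constraint 3 (U != W) on D(U)={1,2,3} D(W)={2,3,4}: no change
So after all 3 constraints: D(W) = {2,3,4}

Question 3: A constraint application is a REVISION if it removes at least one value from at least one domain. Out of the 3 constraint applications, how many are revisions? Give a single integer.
Answer: 1

Derivation:
Constraint 1 (W + U = X) on D(W)={2,3,4} D(U)={1,2,3} D(X)={2,3,4,5}: X {2,3,4,5}->{3,4,5} => REVISION
Constraint 2 (W + U = X) on D(W)={2,3,4} D(U)={1,2,3} D(X)={3,4,5}: no change => not a revision
Constraint 3 (U != W) on D(U)={1,2,3} D(W)={2,3,4}: no change => not a revision
Total revisions = 1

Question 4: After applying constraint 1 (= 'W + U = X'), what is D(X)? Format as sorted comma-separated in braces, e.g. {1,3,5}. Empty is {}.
Answer: {3,4,5}

Derivation:
Constraint 1 (W + U = X) on D(W)={2,3,4} D(U)={1,2,3} D(X)={2,3,4,5}: X {2,3,4,5}->{3,4,5}
So after constraint 1: D(X) = {3,4,5}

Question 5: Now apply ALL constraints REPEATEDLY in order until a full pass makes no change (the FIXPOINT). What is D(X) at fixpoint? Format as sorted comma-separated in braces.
Answer: {3,4,5}

Derivation:
pass 0 (initial): D(X)={2,3,4,5}
pass 1: X {2,3,4,5}->{3,4,5}
pass 2: no change
Fixpoint after 2 passes: D(X) = {3,4,5}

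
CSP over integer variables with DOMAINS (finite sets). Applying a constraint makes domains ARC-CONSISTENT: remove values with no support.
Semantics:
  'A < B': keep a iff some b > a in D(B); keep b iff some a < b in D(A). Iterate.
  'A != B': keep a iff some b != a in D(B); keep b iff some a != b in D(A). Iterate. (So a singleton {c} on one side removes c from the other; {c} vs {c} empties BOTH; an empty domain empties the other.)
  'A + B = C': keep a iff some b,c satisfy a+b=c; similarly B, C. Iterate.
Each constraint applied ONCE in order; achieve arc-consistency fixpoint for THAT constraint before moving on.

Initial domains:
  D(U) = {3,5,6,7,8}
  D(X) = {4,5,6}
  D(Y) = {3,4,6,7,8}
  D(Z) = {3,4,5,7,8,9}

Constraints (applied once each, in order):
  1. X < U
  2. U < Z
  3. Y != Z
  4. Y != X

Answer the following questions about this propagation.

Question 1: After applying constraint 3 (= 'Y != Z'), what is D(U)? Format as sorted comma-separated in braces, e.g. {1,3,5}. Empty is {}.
Constraint 1 (X < U) on D(X)={4,5,6} D(U)={3,5,6,7,8}: U {3,5,6,7,8}->{5,6,7,8}
Constraint 2 (U < Z) on D(U)={5,6,7,8} D(Z)={3,4,5,7,8,9}: Z {3,4,5,7,8,9}->{7,8,9}
Constraint 3 (Y != Z) on D(Y)={3,4,6,7,8} D(Z)={7,8,9}: no change
So after constraint 3: D(U) = {5,6,7,8}

Answer: {5,6,7,8}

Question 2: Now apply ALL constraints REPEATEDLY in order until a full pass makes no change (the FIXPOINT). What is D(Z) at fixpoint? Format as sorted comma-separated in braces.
Answer: {7,8,9}

Derivation:
pass 0 (initial): D(Z)={3,4,5,7,8,9}
pass 1: U {3,5,6,7,8}->{5,6,7,8}; Z {3,4,5,7,8,9}->{7,8,9}
pass 2: no change
Fixpoint after 2 passes: D(Z) = {7,8,9}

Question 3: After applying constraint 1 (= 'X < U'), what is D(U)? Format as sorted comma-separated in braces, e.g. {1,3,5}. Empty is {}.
Constraint 1 (X < U) on D(X)={4,5,6} D(U)={3,5,6,7,8}: U {3,5,6,7,8}->{5,6,7,8}
So after constraint 1: D(U) = {5,6,7,8}

Answer: {5,6,7,8}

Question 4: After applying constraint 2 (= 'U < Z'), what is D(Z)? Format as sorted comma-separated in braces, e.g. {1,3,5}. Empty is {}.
Answer: {7,8,9}

Derivation:
Constraint 1 (X < U) on D(X)={4,5,6} D(U)={3,5,6,7,8}: U {3,5,6,7,8}->{5,6,7,8}
Constraint 2 (U < Z) on D(U)={5,6,7,8} D(Z)={3,4,5,7,8,9}: Z {3,4,5,7,8,9}->{7,8,9}
So after constraint 2: D(Z) = {7,8,9}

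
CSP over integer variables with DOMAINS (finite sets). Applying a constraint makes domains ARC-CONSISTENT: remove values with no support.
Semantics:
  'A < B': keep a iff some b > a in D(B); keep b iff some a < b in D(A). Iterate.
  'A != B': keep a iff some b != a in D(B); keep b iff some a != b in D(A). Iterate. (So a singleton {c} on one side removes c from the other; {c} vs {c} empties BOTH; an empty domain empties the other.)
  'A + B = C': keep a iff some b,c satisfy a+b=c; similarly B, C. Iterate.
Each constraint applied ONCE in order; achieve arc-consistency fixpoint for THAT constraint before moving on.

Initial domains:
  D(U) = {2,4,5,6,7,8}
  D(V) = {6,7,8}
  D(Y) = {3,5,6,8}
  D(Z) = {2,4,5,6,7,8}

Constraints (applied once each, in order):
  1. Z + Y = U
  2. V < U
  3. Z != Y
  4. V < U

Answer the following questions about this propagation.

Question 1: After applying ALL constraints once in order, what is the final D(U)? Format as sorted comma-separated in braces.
Constraint 1 (Z + Y = U) on D(Z)={2,4,5,6,7,8} D(Y)={3,5,6,8} D(U)={2,4,5,6,7,8}: Z {2,4,5,6,7,8}->{2,4,5}; Y {3,5,6,8}->{3,5,6}; U {2,4,5,6,7,8}->{5,7,8}
Constraint 2 (V < U) on D(V)={6,7,8} D(U)={5,7,8}: V {6,7,8}->{6,7}; U {5,7,8}->{7,8}
Constraint 3 (Z != Y) on D(Z)={2,4,5} D(Y)={3,5,6}: no change
Constraint 4 (V < U) on D(V)={6,7} D(U)={7,8}: no change
So after all 4 constraints: D(U) = {7,8}

Answer: {7,8}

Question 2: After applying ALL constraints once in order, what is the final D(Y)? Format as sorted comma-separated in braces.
Answer: {3,5,6}

Derivation:
Constraint 1 (Z + Y = U) on D(Z)={2,4,5,6,7,8} D(Y)={3,5,6,8} D(U)={2,4,5,6,7,8}: Z {2,4,5,6,7,8}->{2,4,5}; Y {3,5,6,8}->{3,5,6}; U {2,4,5,6,7,8}->{5,7,8}
Constraint 2 (V < U) on D(V)={6,7,8} D(U)={5,7,8}: V {6,7,8}->{6,7}; U {5,7,8}->{7,8}
Constraint 3 (Z != Y) on D(Z)={2,4,5} D(Y)={3,5,6}: no change
Constraint 4 (V < U) on D(V)={6,7} D(U)={7,8}: no change
So after all 4 constraints: D(Y) = {3,5,6}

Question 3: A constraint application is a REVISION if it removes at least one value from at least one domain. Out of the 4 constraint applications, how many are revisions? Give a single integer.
Answer: 2

Derivation:
Constraint 1 (Z + Y = U) on D(Z)={2,4,5,6,7,8} D(Y)={3,5,6,8} D(U)={2,4,5,6,7,8}: Z {2,4,5,6,7,8}->{2,4,5}; Y {3,5,6,8}->{3,5,6}; U {2,4,5,6,7,8}->{5,7,8} => REVISION
Constraint 2 (V < U) on D(V)={6,7,8} D(U)={5,7,8}: V {6,7,8}->{6,7}; U {5,7,8}->{7,8} => REVISION
Constraint 3 (Z != Y) on D(Z)={2,4,5} D(Y)={3,5,6}: no change => not a revision
Constraint 4 (V < U) on D(V)={6,7} D(U)={7,8}: no change => not a revision
Total revisions = 2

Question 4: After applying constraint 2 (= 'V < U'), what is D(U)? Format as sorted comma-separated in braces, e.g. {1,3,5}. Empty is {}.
Constraint 1 (Z + Y = U) on D(Z)={2,4,5,6,7,8} D(Y)={3,5,6,8} D(U)={2,4,5,6,7,8}: Z {2,4,5,6,7,8}->{2,4,5}; Y {3,5,6,8}->{3,5,6}; U {2,4,5,6,7,8}->{5,7,8}
Constraint 2 (V < U) on D(V)={6,7,8} D(U)={5,7,8}: V {6,7,8}->{6,7}; U {5,7,8}->{7,8}
So after constraint 2: D(U) = {7,8}

Answer: {7,8}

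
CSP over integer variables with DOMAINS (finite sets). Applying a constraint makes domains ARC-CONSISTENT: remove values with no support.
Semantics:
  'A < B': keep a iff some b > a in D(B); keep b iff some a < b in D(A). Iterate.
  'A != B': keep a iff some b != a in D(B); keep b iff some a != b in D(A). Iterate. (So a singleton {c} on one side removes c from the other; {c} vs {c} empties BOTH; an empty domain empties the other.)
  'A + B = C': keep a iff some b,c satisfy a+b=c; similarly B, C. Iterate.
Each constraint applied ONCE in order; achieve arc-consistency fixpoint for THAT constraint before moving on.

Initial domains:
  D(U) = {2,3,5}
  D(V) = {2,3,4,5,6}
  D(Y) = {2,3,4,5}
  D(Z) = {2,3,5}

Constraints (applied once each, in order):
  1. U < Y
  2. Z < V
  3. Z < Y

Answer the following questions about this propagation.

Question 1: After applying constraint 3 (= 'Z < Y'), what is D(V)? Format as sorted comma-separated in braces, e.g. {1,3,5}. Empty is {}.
Constraint 1 (U < Y) on D(U)={2,3,5} D(Y)={2,3,4,5}: U {2,3,5}->{2,3}; Y {2,3,4,5}->{3,4,5}
Constraint 2 (Z < V) on D(Z)={2,3,5} D(V)={2,3,4,5,6}: V {2,3,4,5,6}->{3,4,5,6}
Constraint 3 (Z < Y) on D(Z)={2,3,5} D(Y)={3,4,5}: Z {2,3,5}->{2,3}
So after constraint 3: D(V) = {3,4,5,6}

Answer: {3,4,5,6}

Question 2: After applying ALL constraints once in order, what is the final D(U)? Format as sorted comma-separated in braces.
Answer: {2,3}

Derivation:
Constraint 1 (U < Y) on D(U)={2,3,5} D(Y)={2,3,4,5}: U {2,3,5}->{2,3}; Y {2,3,4,5}->{3,4,5}
Constraint 2 (Z < V) on D(Z)={2,3,5} D(V)={2,3,4,5,6}: V {2,3,4,5,6}->{3,4,5,6}
Constraint 3 (Z < Y) on D(Z)={2,3,5} D(Y)={3,4,5}: Z {2,3,5}->{2,3}
So after all 3 constraints: D(U) = {2,3}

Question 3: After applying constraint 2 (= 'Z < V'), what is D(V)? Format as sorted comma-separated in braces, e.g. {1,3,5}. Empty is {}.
Constraint 1 (U < Y) on D(U)={2,3,5} D(Y)={2,3,4,5}: U {2,3,5}->{2,3}; Y {2,3,4,5}->{3,4,5}
Constraint 2 (Z < V) on D(Z)={2,3,5} D(V)={2,3,4,5,6}: V {2,3,4,5,6}->{3,4,5,6}
So after constraint 2: D(V) = {3,4,5,6}

Answer: {3,4,5,6}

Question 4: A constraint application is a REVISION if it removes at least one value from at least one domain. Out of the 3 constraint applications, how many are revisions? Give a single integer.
Constraint 1 (U < Y) on D(U)={2,3,5} D(Y)={2,3,4,5}: U {2,3,5}->{2,3}; Y {2,3,4,5}->{3,4,5} => REVISION
Constraint 2 (Z < V) on D(Z)={2,3,5} D(V)={2,3,4,5,6}: V {2,3,4,5,6}->{3,4,5,6} => REVISION
Constraint 3 (Z < Y) on D(Z)={2,3,5} D(Y)={3,4,5}: Z {2,3,5}->{2,3} => REVISION
Total revisions = 3

Answer: 3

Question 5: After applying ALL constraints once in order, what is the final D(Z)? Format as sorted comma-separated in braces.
Constraint 1 (U < Y) on D(U)={2,3,5} D(Y)={2,3,4,5}: U {2,3,5}->{2,3}; Y {2,3,4,5}->{3,4,5}
Constraint 2 (Z < V) on D(Z)={2,3,5} D(V)={2,3,4,5,6}: V {2,3,4,5,6}->{3,4,5,6}
Constraint 3 (Z < Y) on D(Z)={2,3,5} D(Y)={3,4,5}: Z {2,3,5}->{2,3}
So after all 3 constraints: D(Z) = {2,3}

Answer: {2,3}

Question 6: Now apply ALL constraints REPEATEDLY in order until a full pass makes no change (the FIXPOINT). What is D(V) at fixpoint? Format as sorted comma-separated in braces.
Answer: {3,4,5,6}

Derivation:
pass 0 (initial): D(V)={2,3,4,5,6}
pass 1: U {2,3,5}->{2,3}; V {2,3,4,5,6}->{3,4,5,6}; Y {2,3,4,5}->{3,4,5}; Z {2,3,5}->{2,3}
pass 2: no change
Fixpoint after 2 passes: D(V) = {3,4,5,6}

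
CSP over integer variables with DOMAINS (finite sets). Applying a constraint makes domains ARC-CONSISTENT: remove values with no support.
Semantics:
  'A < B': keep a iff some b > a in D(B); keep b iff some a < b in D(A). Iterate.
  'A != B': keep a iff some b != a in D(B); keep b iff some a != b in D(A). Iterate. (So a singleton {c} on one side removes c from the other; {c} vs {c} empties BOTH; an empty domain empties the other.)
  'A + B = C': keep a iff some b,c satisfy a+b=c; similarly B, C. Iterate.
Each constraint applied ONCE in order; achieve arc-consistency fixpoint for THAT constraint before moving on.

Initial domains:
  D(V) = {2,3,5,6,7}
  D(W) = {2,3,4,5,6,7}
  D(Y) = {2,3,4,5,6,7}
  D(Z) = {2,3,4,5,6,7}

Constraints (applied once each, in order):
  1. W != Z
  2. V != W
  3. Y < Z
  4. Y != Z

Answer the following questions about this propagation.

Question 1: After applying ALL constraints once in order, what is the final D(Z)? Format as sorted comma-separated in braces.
Answer: {3,4,5,6,7}

Derivation:
Constraint 1 (W != Z) on D(W)={2,3,4,5,6,7} D(Z)={2,3,4,5,6,7}: no change
Constraint 2 (V != W) on D(V)={2,3,5,6,7} D(W)={2,3,4,5,6,7}: no change
Constraint 3 (Y < Z) on D(Y)={2,3,4,5,6,7} D(Z)={2,3,4,5,6,7}: Y {2,3,4,5,6,7}->{2,3,4,5,6}; Z {2,3,4,5,6,7}->{3,4,5,6,7}
Constraint 4 (Y != Z) on D(Y)={2,3,4,5,6} D(Z)={3,4,5,6,7}: no change
So after all 4 constraints: D(Z) = {3,4,5,6,7}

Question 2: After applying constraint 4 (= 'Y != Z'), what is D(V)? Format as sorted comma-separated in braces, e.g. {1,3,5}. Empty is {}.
Constraint 1 (W != Z) on D(W)={2,3,4,5,6,7} D(Z)={2,3,4,5,6,7}: no change
Constraint 2 (V != W) on D(V)={2,3,5,6,7} D(W)={2,3,4,5,6,7}: no change
Constraint 3 (Y < Z) on D(Y)={2,3,4,5,6,7} D(Z)={2,3,4,5,6,7}: Y {2,3,4,5,6,7}->{2,3,4,5,6}; Z {2,3,4,5,6,7}->{3,4,5,6,7}
Constraint 4 (Y != Z) on D(Y)={2,3,4,5,6} D(Z)={3,4,5,6,7}: no change
So after constraint 4: D(V) = {2,3,5,6,7}

Answer: {2,3,5,6,7}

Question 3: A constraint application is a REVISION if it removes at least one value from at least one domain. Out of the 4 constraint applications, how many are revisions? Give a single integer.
Constraint 1 (W != Z) on D(W)={2,3,4,5,6,7} D(Z)={2,3,4,5,6,7}: no change => not a revision
Constraint 2 (V != W) on D(V)={2,3,5,6,7} D(W)={2,3,4,5,6,7}: no change => not a revision
Constraint 3 (Y < Z) on D(Y)={2,3,4,5,6,7} D(Z)={2,3,4,5,6,7}: Y {2,3,4,5,6,7}->{2,3,4,5,6}; Z {2,3,4,5,6,7}->{3,4,5,6,7} => REVISION
Constraint 4 (Y != Z) on D(Y)={2,3,4,5,6} D(Z)={3,4,5,6,7}: no change => not a revision
Total revisions = 1

Answer: 1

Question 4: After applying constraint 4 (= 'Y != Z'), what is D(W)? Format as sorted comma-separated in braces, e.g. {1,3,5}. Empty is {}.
Answer: {2,3,4,5,6,7}

Derivation:
Constraint 1 (W != Z) on D(W)={2,3,4,5,6,7} D(Z)={2,3,4,5,6,7}: no change
Constraint 2 (V != W) on D(V)={2,3,5,6,7} D(W)={2,3,4,5,6,7}: no change
Constraint 3 (Y < Z) on D(Y)={2,3,4,5,6,7} D(Z)={2,3,4,5,6,7}: Y {2,3,4,5,6,7}->{2,3,4,5,6}; Z {2,3,4,5,6,7}->{3,4,5,6,7}
Constraint 4 (Y != Z) on D(Y)={2,3,4,5,6} D(Z)={3,4,5,6,7}: no change
So after constraint 4: D(W) = {2,3,4,5,6,7}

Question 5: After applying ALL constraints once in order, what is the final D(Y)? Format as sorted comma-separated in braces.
Answer: {2,3,4,5,6}

Derivation:
Constraint 1 (W != Z) on D(W)={2,3,4,5,6,7} D(Z)={2,3,4,5,6,7}: no change
Constraint 2 (V != W) on D(V)={2,3,5,6,7} D(W)={2,3,4,5,6,7}: no change
Constraint 3 (Y < Z) on D(Y)={2,3,4,5,6,7} D(Z)={2,3,4,5,6,7}: Y {2,3,4,5,6,7}->{2,3,4,5,6}; Z {2,3,4,5,6,7}->{3,4,5,6,7}
Constraint 4 (Y != Z) on D(Y)={2,3,4,5,6} D(Z)={3,4,5,6,7}: no change
So after all 4 constraints: D(Y) = {2,3,4,5,6}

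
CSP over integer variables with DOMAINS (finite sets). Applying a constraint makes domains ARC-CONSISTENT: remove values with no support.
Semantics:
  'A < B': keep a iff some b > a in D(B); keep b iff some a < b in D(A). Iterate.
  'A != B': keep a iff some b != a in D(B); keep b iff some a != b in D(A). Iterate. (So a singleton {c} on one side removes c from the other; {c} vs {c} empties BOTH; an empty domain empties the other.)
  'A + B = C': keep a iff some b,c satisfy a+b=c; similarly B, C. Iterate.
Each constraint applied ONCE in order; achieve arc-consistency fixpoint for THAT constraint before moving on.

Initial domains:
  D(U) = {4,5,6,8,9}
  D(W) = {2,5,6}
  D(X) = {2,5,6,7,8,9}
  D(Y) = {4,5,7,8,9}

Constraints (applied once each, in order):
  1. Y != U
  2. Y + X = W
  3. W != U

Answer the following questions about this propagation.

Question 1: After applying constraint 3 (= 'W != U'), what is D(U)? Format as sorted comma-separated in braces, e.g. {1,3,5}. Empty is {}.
Constraint 1 (Y != U) on D(Y)={4,5,7,8,9} D(U)={4,5,6,8,9}: no change
Constraint 2 (Y + X = W) on D(Y)={4,5,7,8,9} D(X)={2,5,6,7,8,9} D(W)={2,5,6}: Y {4,5,7,8,9}->{4}; X {2,5,6,7,8,9}->{2}; W {2,5,6}->{6}
Constraint 3 (W != U) on D(W)={6} D(U)={4,5,6,8,9}: U {4,5,6,8,9}->{4,5,8,9}
So after constraint 3: D(U) = {4,5,8,9}

Answer: {4,5,8,9}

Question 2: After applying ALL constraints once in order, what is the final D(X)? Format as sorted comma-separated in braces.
Constraint 1 (Y != U) on D(Y)={4,5,7,8,9} D(U)={4,5,6,8,9}: no change
Constraint 2 (Y + X = W) on D(Y)={4,5,7,8,9} D(X)={2,5,6,7,8,9} D(W)={2,5,6}: Y {4,5,7,8,9}->{4}; X {2,5,6,7,8,9}->{2}; W {2,5,6}->{6}
Constraint 3 (W != U) on D(W)={6} D(U)={4,5,6,8,9}: U {4,5,6,8,9}->{4,5,8,9}
So after all 3 constraints: D(X) = {2}

Answer: {2}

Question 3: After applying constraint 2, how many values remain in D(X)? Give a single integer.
Answer: 1

Derivation:
Constraint 1 (Y != U) on D(Y)={4,5,7,8,9} D(U)={4,5,6,8,9}: no change
Constraint 2 (Y + X = W) on D(Y)={4,5,7,8,9} D(X)={2,5,6,7,8,9} D(W)={2,5,6}: Y {4,5,7,8,9}->{4}; X {2,5,6,7,8,9}->{2}; W {2,5,6}->{6}
So after constraint 2: D(X)={2}, size = 1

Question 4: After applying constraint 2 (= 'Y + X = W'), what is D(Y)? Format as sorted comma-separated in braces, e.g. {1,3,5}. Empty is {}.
Constraint 1 (Y != U) on D(Y)={4,5,7,8,9} D(U)={4,5,6,8,9}: no change
Constraint 2 (Y + X = W) on D(Y)={4,5,7,8,9} D(X)={2,5,6,7,8,9} D(W)={2,5,6}: Y {4,5,7,8,9}->{4}; X {2,5,6,7,8,9}->{2}; W {2,5,6}->{6}
So after constraint 2: D(Y) = {4}

Answer: {4}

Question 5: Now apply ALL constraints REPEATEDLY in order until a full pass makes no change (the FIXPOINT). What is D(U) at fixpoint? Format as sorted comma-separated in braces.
pass 0 (initial): D(U)={4,5,6,8,9}
pass 1: U {4,5,6,8,9}->{4,5,8,9}; W {2,5,6}->{6}; X {2,5,6,7,8,9}->{2}; Y {4,5,7,8,9}->{4}
pass 2: U {4,5,8,9}->{5,8,9}
pass 3: no change
Fixpoint after 3 passes: D(U) = {5,8,9}

Answer: {5,8,9}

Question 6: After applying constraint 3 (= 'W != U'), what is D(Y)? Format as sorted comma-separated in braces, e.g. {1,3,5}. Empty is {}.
Answer: {4}

Derivation:
Constraint 1 (Y != U) on D(Y)={4,5,7,8,9} D(U)={4,5,6,8,9}: no change
Constraint 2 (Y + X = W) on D(Y)={4,5,7,8,9} D(X)={2,5,6,7,8,9} D(W)={2,5,6}: Y {4,5,7,8,9}->{4}; X {2,5,6,7,8,9}->{2}; W {2,5,6}->{6}
Constraint 3 (W != U) on D(W)={6} D(U)={4,5,6,8,9}: U {4,5,6,8,9}->{4,5,8,9}
So after constraint 3: D(Y) = {4}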